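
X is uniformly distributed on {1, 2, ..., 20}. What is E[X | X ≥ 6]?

13

P(X ≥ 6) = 3/4.
E[X | X ≥ 6] = (39/4) / (3/4) = 13.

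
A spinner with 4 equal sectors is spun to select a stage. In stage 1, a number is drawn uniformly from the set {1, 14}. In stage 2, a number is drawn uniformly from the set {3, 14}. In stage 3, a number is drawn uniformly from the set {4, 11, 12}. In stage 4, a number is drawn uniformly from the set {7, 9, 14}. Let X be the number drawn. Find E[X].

E[X | stage 1] = (1+14)/2 = 15/2.
E[X | stage 2] = (3+14)/2 = 17/2.
E[X | stage 3] = (4+11+12)/3 = 9.
E[X | stage 4] = (7+9+14)/3 = 10.
By the law of total expectation,
E[X] = (1/4)·(15/2) + (1/4)·(17/2) + (1/4)·(9) + (1/4)·(10) = 35/4.

35/4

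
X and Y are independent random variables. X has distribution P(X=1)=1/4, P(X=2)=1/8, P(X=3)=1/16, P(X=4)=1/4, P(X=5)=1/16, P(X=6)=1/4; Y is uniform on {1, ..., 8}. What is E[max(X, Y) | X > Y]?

99/20

P(X > Y) = 5/16.
Summing max(X,Y)·P(x,y) over outcomes with X > Y gives 99/64.
E[max(X, Y) | X > Y] = (99/64) / (5/16) = 99/20.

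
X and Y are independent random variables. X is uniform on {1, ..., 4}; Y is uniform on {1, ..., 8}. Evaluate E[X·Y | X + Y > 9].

Outcomes with X + Y > 9: (2,8), (3,7), (3,8), (4,6), (4,7), (4,8), each with probability 1/32.
E[X·Y | X + Y > 9] = (16 + 21 + 24 + 24 + 28 + 32) / 6 = 145/6.

145/6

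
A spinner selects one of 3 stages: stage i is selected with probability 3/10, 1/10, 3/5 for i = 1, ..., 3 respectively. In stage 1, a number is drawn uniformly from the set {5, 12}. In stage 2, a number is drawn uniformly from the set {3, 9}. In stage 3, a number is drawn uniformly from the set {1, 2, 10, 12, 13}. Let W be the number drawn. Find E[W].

E[W | stage 1] = (5+12)/2 = 17/2.
E[W | stage 2] = (3+9)/2 = 6.
E[W | stage 3] = (1+2+10+12+13)/5 = 38/5.
By the law of total expectation,
E[W] = (3/10)·(17/2) + (1/10)·(6) + (3/5)·(38/5) = 771/100.

771/100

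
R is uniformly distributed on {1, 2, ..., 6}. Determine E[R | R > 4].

Given R > 4, R is equally likely to be any of {5, 6}.
E[R | R > 4] = (5 + 6) / 2 = 11/2.

11/2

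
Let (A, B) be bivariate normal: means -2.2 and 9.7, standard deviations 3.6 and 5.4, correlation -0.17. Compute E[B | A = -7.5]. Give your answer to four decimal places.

The regression of B on A has slope ρ·σ_B/σ_A and passes through (μ_A, μ_B).
E[B | A=-7.5] = 9.7 + (-0.17)·(5.4/3.6)·(-7.5 − (-2.2)) = 9.7 + (-0.255)·(-5.3) = 11.0515.

11.0515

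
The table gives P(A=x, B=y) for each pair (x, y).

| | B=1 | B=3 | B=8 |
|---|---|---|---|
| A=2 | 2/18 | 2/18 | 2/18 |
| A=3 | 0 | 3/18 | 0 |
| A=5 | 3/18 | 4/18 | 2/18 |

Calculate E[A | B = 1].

19/5

P(B = 1) = 5/18.
Σ A·P over the event = 2·(2/18) + 5·(3/18) = 19/18.
E[A | B = 1] = (19/18) / (5/18) = 19/5.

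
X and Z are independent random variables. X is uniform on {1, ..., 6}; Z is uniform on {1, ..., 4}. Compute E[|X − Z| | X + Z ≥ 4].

2

P(X + Z ≥ 4) = 7/8.
Summing |X−Z|·P(x,y) over outcomes with X + Z ≥ 4 gives 7/4.
E[|X − Z| | X + Z ≥ 4] = (7/4) / (7/8) = 2.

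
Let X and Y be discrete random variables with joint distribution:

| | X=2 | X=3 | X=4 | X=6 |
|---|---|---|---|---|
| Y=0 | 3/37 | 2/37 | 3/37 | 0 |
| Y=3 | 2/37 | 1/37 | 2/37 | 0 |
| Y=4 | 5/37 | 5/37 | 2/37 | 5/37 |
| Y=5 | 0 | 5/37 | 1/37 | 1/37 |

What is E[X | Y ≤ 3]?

P(Y ≤ 3) = 13/37.
Summing X·P(X=x,Y=y) over the conditioning event gives 39/37.
E[X | Y ≤ 3] = (39/37) / (13/37) = 3.

3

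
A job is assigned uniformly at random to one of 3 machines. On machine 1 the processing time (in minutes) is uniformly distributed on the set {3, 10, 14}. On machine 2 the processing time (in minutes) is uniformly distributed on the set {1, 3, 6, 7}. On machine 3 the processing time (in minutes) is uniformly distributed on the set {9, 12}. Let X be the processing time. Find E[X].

E[X | machine 1] = (3+10+14)/3 = 9.
E[X | machine 2] = (1+3+6+7)/4 = 17/4.
E[X | machine 3] = (9+12)/2 = 21/2.
By the law of total expectation,
E[X] = (1/3)·(9) + (1/3)·(17/4) + (1/3)·(21/2) = 95/12.

95/12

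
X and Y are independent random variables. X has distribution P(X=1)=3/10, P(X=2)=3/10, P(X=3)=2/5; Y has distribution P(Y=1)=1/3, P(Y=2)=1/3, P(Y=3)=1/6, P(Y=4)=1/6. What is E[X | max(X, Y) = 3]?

P(max(X, Y) = 3) = 13/30.
Summing X·P(x,y) over outcomes with max(X, Y) = 3 gives 23/20.
E[X | max(X, Y) = 3] = (23/20) / (13/30) = 69/26.

69/26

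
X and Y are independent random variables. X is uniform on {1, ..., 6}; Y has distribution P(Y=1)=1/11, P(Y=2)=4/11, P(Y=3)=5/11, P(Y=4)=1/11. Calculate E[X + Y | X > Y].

P(X > Y) = 19/33.
Summing (X+Y)·P(x,y) over outcomes with X > Y gives 134/33.
E[X + Y | X > Y] = (134/33) / (19/33) = 134/19.

134/19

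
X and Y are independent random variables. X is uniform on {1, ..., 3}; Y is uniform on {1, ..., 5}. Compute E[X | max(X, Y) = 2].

Outcomes with max(X, Y) = 2: (1,2), (2,1), (2,2), each with probability 1/15.
E[X | max(X, Y) = 2] = (1 + 2 + 2) / 3 = 5/3.

5/3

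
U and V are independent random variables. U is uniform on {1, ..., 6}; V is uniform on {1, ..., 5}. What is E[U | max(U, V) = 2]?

5/3

Outcomes with max(U, V) = 2: (1,2), (2,1), (2,2), each with probability 1/30.
E[U | max(U, V) = 2] = (1 + 2 + 2) / 3 = 5/3.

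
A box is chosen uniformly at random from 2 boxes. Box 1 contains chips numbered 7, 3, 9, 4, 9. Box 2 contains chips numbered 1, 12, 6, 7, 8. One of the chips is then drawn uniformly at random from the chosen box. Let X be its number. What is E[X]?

E[X | box 1] = (7+3+9+4+9)/5 = 32/5.
E[X | box 2] = (1+12+6+7+8)/5 = 34/5.
E[X] = (1/2)·(32/5) + (1/2)·(34/5) = 33/5.

33/5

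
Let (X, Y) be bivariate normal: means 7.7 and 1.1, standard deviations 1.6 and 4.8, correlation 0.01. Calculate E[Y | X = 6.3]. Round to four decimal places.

1.0580

E[Y | X=x] = μ_Y + ρ(σ_Y/σ_X)(x − μ_X) for jointly normal variables.
E[Y | X=6.3] = 1.1 + (0.01)·(4.8/1.6)·(6.3 − (7.7)) = 1.1 + (0.03)·(-1.4) = 1.0580.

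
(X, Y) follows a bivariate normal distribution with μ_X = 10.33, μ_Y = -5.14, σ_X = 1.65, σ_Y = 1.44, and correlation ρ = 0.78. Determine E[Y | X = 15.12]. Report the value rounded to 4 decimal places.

For a bivariate normal, E[Y | X=x] = μ_Y + ρ·(σ_Y/σ_X)·(x − μ_X).
E[Y | X=15.12] = -5.14 + (0.78)·(1.44/1.65)·(15.12 − (10.33)) = -5.14 + (0.68073)·(4.79) = -1.8793.

-1.8793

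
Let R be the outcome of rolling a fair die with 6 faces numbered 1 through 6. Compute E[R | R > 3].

5

Given R > 3, R is equally likely to be any of {4, 5, 6}.
E[R | R > 3] = (4 + 5 + 6) / 3 = 5.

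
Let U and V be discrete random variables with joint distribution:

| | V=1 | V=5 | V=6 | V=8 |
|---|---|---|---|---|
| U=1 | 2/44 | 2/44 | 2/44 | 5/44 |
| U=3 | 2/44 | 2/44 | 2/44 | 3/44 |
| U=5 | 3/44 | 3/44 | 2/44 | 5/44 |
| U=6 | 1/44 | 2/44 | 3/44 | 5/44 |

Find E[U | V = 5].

35/9

P(V = 5) = 9/44.
Summing U·P(U=x,V=y) over the conditioning event gives 35/44.
E[U | V = 5] = (35/44) / (9/44) = 35/9.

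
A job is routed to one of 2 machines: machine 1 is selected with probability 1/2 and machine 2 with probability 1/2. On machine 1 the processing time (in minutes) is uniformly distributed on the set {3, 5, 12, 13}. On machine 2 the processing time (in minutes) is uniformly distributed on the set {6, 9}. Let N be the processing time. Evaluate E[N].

E[N | machine 1] = (3+5+12+13)/4 = 33/4.
E[N | machine 2] = (6+9)/2 = 15/2.
By the law of total expectation,
E[N] = (1/2)·(33/4) + (1/2)·(15/2) = 63/8.

63/8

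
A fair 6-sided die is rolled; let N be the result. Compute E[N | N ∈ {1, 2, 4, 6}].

13/4

P(N ∈ {1, 2, 4, 6}) = 2/3.
Σ over the event: 1·1/6 + 2·1/6 + 4·1/6 + 6·1/6 = 13/6.
E[N | N ∈ {1, 2, 4, 6}] = (13/6) / (2/3) = 13/4.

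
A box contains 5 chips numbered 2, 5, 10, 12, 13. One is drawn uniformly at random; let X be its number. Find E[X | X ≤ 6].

P(X ≤ 6) = 2/5.
Σ over the event: 2·1/5 + 5·1/5 = 7/5.
E[X | X ≤ 6] = (7/5) / (2/5) = 7/2.

7/2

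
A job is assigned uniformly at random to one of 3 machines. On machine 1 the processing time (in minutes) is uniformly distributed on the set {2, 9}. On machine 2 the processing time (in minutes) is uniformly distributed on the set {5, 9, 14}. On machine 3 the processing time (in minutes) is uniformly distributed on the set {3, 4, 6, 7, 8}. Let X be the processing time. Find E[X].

613/90

E[X | machine 1] = (2+9)/2 = 11/2.
E[X | machine 2] = (5+9+14)/3 = 28/3.
E[X | machine 3] = (3+4+6+7+8)/5 = 28/5.
By the law of total expectation,
E[X] = (1/3)·(11/2) + (1/3)·(28/3) + (1/3)·(28/5) = 613/90.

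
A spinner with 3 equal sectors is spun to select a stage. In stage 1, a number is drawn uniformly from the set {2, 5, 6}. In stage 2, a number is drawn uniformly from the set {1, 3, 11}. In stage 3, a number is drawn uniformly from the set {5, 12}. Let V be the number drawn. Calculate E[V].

E[V | stage 1] = (2+5+6)/3 = 13/3.
E[V | stage 2] = (1+3+11)/3 = 5.
E[V | stage 3] = (5+12)/2 = 17/2.
E[V] = (1/3)·(13/3) + (1/3)·(5) + (1/3)·(17/2) = 107/18.

107/18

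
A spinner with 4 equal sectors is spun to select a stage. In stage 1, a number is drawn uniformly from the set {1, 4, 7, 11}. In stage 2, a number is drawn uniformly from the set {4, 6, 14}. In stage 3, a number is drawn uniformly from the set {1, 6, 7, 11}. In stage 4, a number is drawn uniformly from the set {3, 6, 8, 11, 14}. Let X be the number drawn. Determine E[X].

E[X | stage 1] = (1+4+7+11)/4 = 23/4.
E[X | stage 2] = (4+6+14)/3 = 8.
E[X | stage 3] = (1+6+7+11)/4 = 25/4.
E[X | stage 4] = (3+6+8+11+14)/5 = 42/5.
E[X] = (1/4)·(23/4) + (1/4)·(8) + (1/4)·(25/4) + (1/4)·(42/5) = 71/10.

71/10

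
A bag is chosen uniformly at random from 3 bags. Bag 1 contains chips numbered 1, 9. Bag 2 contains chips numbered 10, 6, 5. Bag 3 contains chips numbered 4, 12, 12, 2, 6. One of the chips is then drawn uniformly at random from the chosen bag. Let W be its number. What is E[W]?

E[W | bag 1] = (1+9)/2 = 5.
E[W | bag 2] = (10+6+5)/3 = 7.
E[W | bag 3] = (4+12+12+2+6)/5 = 36/5.
E[W] = (1/3)·(5) + (1/3)·(7) + (1/3)·(36/5) = 32/5.

32/5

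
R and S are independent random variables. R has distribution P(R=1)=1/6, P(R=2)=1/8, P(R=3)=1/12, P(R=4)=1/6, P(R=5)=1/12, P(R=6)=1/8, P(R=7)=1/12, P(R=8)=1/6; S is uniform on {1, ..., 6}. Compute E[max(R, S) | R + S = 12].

P(R + S = 12) = 1/16.
Summing max(R,S)·P(x,y) over outcomes with R + S = 12 gives 4/9.
E[max(R, S) | R + S = 12] = (4/9) / (1/16) = 64/9.

64/9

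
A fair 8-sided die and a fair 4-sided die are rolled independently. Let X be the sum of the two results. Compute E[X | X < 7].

32/7

P(X < 7) = 7/16.
Σ over the event: 2·1/32 + 3·1/16 + 4·3/32 + 5·1/8 + 6·1/8 = 2.
E[X | X < 7] = (2) / (7/16) = 32/7.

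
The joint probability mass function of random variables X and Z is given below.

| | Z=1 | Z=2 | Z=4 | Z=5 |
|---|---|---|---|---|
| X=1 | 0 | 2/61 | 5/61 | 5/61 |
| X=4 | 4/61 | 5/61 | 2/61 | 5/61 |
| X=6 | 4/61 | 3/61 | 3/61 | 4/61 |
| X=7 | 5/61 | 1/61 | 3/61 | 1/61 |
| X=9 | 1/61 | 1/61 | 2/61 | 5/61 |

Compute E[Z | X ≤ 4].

P(X ≤ 4) = 28/61.
Σ Z·P over the event = 2·(2/61) + 4·(5/61) + 5·(5/61) + 1·(4/61) + 2·(5/61) + 4·(2/61) + 5·(5/61) = 96/61.
E[Z | X ≤ 4] = (96/61) / (28/61) = 24/7.

24/7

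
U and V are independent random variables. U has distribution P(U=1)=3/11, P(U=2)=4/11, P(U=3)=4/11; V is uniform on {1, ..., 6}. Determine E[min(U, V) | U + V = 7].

P(U + V = 7) = 1/6.
Summing min(U,V)·P(x,y) over outcomes with U + V = 7 gives 23/66.
E[min(U, V) | U + V = 7] = (23/66) / (1/6) = 23/11.

23/11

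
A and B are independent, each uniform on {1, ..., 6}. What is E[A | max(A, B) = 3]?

12/5

P(max(A, B) = 3) = 5/36.
Summing A·P(x,y) over outcomes with max(A, B) = 3 gives 1/3.
E[A | max(A, B) = 3] = (1/3) / (5/36) = 12/5.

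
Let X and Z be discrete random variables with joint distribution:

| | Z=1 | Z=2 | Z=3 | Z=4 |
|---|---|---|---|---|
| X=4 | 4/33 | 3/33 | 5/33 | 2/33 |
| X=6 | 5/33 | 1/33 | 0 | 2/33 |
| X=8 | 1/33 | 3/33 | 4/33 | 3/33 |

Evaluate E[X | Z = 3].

P(Z = 3) = 3/11.
Σ X·P over the event = 4·(5/33) + 8·(4/33) = 52/33.
E[X | Z = 3] = (52/33) / (3/11) = 52/9.

52/9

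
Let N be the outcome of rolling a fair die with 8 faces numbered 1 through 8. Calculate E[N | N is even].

Given N is even, N is equally likely to be any of {2, 4, 6, 8}.
E[N | N is even] = (2 + 4 + 6 + 8) / 4 = 5.

5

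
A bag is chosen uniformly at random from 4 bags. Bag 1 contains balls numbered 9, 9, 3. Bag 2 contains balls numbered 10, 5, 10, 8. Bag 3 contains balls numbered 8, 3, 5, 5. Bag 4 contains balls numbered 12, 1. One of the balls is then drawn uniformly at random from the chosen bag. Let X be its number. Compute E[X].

E[X | bag 1] = (9+9+3)/3 = 7.
E[X | bag 2] = (10+5+10+8)/4 = 33/4.
E[X | bag 3] = (8+3+5+5)/4 = 21/4.
E[X | bag 4] = (12+1)/2 = 13/2.
E[X] = (1/4)·(7) + (1/4)·(33/4) + (1/4)·(21/4) + (1/4)·(13/2) = 27/4.

27/4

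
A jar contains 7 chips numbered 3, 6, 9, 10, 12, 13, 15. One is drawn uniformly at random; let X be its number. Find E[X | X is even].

P(X is even) = 3/7.
Σ over the event: 6·1/7 + 10·1/7 + 12·1/7 = 4.
E[X | X is even] = (4) / (3/7) = 28/3.

28/3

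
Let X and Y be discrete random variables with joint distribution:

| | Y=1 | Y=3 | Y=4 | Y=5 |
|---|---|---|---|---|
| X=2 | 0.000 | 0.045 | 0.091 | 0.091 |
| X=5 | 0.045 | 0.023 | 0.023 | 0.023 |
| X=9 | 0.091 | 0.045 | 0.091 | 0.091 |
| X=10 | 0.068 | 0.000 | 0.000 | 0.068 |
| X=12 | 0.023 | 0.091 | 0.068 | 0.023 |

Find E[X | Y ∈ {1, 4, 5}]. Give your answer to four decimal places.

7.5427

P(Y ∈ {1, 4, 5}) = 0.796.
Summing X·P(X=x,Y=y) over the conditioning event gives 6.004.
E[X | Y ∈ {1, 4, 5}] = (6.004) / (0.796) = 7.5427.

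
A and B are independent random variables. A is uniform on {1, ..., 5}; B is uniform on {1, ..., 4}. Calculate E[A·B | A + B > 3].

P(A + B > 3) = 17/20.
Summing AB·P(x,y) over outcomes with A + B > 3 gives 29/4.
E[A·B | A + B > 3] = (29/4) / (17/20) = 145/17.

145/17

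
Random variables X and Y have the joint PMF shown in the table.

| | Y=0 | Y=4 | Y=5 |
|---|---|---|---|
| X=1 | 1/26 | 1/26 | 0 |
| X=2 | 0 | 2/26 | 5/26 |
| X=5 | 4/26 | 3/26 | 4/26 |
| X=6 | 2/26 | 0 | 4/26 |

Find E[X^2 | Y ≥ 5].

P(Y ≥ 5) = 1/2.
Σ X^2·P over the event = 4·(5/26) + 25·(4/26) + 36·(4/26) = 132/13.
E[X^2 | Y ≥ 5] = (132/13) / (1/2) = 264/13.

264/13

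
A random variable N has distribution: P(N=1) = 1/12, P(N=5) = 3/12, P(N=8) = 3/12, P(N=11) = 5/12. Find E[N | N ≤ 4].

P(N ≤ 4) = 1/12.
Σ over the event: 1·1/12 = 1/12.
E[N | N ≤ 4] = (1/12) / (1/12) = 1.

1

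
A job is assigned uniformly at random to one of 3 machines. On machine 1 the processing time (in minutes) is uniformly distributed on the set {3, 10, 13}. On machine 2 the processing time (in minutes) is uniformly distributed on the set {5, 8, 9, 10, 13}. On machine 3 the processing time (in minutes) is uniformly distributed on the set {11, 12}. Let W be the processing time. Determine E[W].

175/18

E[W | machine 1] = (3+10+13)/3 = 26/3.
E[W | machine 2] = (5+8+9+10+13)/5 = 9.
E[W | machine 3] = (11+12)/2 = 23/2.
E[W] = (1/3)·(26/3) + (1/3)·(9) + (1/3)·(23/2) = 175/18.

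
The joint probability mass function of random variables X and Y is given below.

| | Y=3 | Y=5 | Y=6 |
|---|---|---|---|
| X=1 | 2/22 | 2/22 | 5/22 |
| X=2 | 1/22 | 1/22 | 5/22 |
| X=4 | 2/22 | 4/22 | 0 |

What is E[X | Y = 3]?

P(Y = 3) = 5/22.
Σ X·P over the event = 1·(2/22) + 2·(1/22) + 4·(2/22) = 6/11.
E[X | Y = 3] = (6/11) / (5/22) = 12/5.

12/5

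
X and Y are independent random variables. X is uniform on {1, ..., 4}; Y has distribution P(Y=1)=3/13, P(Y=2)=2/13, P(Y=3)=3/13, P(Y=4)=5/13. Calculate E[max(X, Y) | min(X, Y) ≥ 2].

P(min(X, Y) ≥ 2) = 15/26.
Summing max(X,Y)·P(x,y) over outcomes with min(X, Y) ≥ 2 gives 27/13.
E[max(X, Y) | min(X, Y) ≥ 2] = (27/13) / (15/26) = 18/5.

18/5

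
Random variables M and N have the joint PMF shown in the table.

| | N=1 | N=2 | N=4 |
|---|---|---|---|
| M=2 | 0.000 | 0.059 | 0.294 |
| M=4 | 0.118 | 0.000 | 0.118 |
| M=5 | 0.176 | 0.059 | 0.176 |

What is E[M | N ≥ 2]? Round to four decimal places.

3.3329

P(N ≥ 2) = 0.706.
Σ M·P over the event = 2·(0.059) + 2·(0.294) + 4·(0.118) + 5·(0.059) + 5·(0.176) = 2.353.
E[M | N ≥ 2] = (2.353) / (0.706) = 3.3329.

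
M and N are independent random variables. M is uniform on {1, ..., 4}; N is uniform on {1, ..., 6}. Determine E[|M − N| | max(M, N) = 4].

Outcomes with max(M, N) = 4: (1,4), (2,4), (3,4), (4,1), (4,2), (4,3), (4,4), each with probability 1/24.
E[|M − N| | max(M, N) = 4] = (3 + 2 + 1 + 3 + 2 + 1 + 0) / 7 = 12/7.

12/7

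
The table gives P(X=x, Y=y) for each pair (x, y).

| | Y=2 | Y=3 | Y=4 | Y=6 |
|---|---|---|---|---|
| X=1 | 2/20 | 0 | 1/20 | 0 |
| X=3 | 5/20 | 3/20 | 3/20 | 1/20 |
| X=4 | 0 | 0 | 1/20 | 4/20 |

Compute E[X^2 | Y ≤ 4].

P(Y ≤ 4) = 3/4.
Σ X^2·P over the event = 1·(2/20) + 1·(1/20) + 9·(5/20) + 9·(3/20) + 9·(3/20) + 16·(1/20) = 59/10.
E[X^2 | Y ≤ 4] = (59/10) / (3/4) = 118/15.

118/15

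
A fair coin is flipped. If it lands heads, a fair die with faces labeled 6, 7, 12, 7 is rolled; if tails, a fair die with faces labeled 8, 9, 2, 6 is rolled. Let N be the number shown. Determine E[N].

57/8

E[N | heads] = (6+7+12+7)/4 = 8.
E[N | tails] = (8+9+2+6)/4 = 25/4.
E[N] = (1/2)·(8) + (1/2)·(25/4) = 57/8.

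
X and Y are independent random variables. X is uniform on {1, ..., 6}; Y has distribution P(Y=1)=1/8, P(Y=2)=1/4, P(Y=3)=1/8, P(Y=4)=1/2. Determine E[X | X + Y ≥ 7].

115/24

P(X + Y ≥ 7) = 1/2.
Summing X·P(x,y) over outcomes with X + Y ≥ 7 gives 115/48.
E[X | X + Y ≥ 7] = (115/48) / (1/2) = 115/24.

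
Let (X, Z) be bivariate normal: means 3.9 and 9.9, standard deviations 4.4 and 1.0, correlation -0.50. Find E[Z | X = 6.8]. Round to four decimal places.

9.5705

The regression of Z on X has slope ρ·σ_Z/σ_X and passes through (μ_X, μ_Z).
E[Z | X=6.8] = 9.9 + (-0.50)·(1.0/4.4)·(6.8 − (3.9)) = 9.9 + (-0.113636)·(2.9) = 9.5705.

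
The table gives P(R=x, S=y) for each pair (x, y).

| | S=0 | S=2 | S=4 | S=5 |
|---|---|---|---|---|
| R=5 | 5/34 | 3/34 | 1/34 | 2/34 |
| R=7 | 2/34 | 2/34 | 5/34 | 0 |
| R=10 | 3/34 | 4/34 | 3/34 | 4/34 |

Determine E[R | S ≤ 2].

138/19

P(S ≤ 2) = 19/34.
Σ R·P over the event = 5·(5/34) + 5·(3/34) + 7·(2/34) + 7·(2/34) + 10·(3/34) + 10·(4/34) = 69/17.
E[R | S ≤ 2] = (69/17) / (19/34) = 138/19.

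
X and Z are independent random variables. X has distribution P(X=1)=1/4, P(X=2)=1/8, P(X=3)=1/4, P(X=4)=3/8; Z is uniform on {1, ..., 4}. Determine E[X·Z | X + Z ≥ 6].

79/7

P(X + Z ≥ 6) = 7/16.
Summing XZ·P(x,y) over outcomes with X + Z ≥ 6 gives 79/16.
E[X·Z | X + Z ≥ 6] = (79/16) / (7/16) = 79/7.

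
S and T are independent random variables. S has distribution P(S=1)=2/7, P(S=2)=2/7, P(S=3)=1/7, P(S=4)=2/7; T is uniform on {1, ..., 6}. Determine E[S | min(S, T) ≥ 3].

11/3

P(min(S, T) ≥ 3) = 2/7.
Summing S·P(x,y) over outcomes with min(S, T) ≥ 3 gives 22/21.
E[S | min(S, T) ≥ 3] = (22/21) / (2/7) = 11/3.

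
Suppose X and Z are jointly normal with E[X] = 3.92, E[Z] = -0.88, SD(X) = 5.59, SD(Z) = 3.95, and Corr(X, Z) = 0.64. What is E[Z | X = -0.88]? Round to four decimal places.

E[Z | X=x] = μ_Z + ρ(σ_Z/σ_X)(x − μ_X) for jointly normal variables.
E[Z | X=-0.88] = -0.88 + (0.64)·(3.95/5.59)·(-0.88 − (3.92)) = -0.88 + (0.452236)·(-4.8) = -3.0507.

-3.0507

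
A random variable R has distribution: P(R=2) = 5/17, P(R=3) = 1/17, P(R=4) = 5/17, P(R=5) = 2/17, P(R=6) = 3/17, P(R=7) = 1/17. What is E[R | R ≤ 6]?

P(R ≤ 6) = 16/17.
Σ over the event: 2·5/17 + 3·1/17 + 4·5/17 + 5·2/17 + 6·3/17 = 61/17.
E[R | R ≤ 6] = (61/17) / (16/17) = 61/16.

61/16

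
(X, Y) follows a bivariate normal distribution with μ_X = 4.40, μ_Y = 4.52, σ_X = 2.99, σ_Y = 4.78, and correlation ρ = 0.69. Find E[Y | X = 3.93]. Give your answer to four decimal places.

E[Y | X=x] = μ_Y + ρ(σ_Y/σ_X)(x − μ_X) for jointly normal variables.
E[Y | X=3.93] = 4.52 + (0.69)·(4.78/2.99)·(3.93 − (4.40)) = 4.52 + (1.10308)·(-0.47) = 4.0016.

4.0016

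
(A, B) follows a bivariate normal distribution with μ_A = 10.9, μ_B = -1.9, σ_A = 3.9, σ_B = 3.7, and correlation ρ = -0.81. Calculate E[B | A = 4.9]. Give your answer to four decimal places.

2.7108

The regression of B on A has slope ρ·σ_B/σ_A and passes through (μ_A, μ_B).
E[B | A=4.9] = -1.9 + (-0.81)·(3.7/3.9)·(4.9 − (10.9)) = -1.9 + (-0.76846)·(-6) = 2.7108.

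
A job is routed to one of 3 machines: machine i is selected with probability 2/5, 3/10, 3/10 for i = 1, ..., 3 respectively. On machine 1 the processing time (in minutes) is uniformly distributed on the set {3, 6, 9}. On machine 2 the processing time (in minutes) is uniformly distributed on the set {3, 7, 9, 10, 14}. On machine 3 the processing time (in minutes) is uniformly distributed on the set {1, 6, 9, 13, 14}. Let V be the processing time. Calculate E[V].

189/25

E[V | machine 1] = (3+6+9)/3 = 6.
E[V | machine 2] = (3+7+9+10+14)/5 = 43/5.
E[V | machine 3] = (1+6+9+13+14)/5 = 43/5.
E[V] = (2/5)·(6) + (3/10)·(43/5) + (3/10)·(43/5) = 189/25.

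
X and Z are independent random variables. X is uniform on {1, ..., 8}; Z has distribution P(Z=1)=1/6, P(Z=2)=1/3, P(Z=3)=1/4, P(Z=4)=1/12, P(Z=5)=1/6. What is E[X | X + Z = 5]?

27/10

P(X + Z = 5) = 5/48.
Summing X·P(x,y) over outcomes with X + Z = 5 gives 9/32.
E[X | X + Z = 5] = (9/32) / (5/48) = 27/10.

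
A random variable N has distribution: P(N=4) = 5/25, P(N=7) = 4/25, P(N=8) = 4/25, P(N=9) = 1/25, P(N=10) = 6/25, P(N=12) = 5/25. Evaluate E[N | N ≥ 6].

189/20

P(N ≥ 6) = 4/5.
Σ over the event: 7·4/25 + 8·4/25 + 9·1/25 + 10·6/25 + 12·1/5 = 189/25.
E[N | N ≥ 6] = (189/25) / (4/5) = 189/20.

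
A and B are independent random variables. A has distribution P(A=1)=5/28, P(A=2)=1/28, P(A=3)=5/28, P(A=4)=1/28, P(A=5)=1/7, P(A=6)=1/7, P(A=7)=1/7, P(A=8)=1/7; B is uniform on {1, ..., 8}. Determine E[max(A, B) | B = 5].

41/7

P(B = 5) = 1/8.
Summing max(A,B)·P(x,y) over outcomes with B = 5 gives 41/56.
E[max(A, B) | B = 5] = (41/56) / (1/8) = 41/7.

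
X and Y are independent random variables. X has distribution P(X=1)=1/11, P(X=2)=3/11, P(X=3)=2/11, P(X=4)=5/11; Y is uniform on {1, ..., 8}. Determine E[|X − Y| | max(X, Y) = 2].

4/7

P(max(X, Y) = 2) = 7/88.
Summing |X−Y|·P(x,y) over outcomes with max(X, Y) = 2 gives 1/22.
E[|X − Y| | max(X, Y) = 2] = (1/22) / (7/88) = 4/7.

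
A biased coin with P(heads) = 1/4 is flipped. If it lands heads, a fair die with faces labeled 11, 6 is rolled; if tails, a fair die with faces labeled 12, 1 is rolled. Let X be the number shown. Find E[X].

7

E[X | heads] = (11+6)/2 = 17/2.
E[X | tails] = (12+1)/2 = 13/2.
By the law of total expectation,
E[X] = (1/4)·(17/2) + (3/4)·(13/2) = 7.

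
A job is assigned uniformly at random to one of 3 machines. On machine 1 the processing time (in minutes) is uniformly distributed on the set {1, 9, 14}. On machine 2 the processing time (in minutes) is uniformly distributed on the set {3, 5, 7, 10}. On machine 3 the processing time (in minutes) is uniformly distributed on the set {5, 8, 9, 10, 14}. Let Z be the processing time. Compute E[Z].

469/60

E[Z | machine 1] = (1+9+14)/3 = 8.
E[Z | machine 2] = (3+5+7+10)/4 = 25/4.
E[Z | machine 3] = (5+8+9+10+14)/5 = 46/5.
E[Z] = (1/3)·(8) + (1/3)·(25/4) + (1/3)·(46/5) = 469/60.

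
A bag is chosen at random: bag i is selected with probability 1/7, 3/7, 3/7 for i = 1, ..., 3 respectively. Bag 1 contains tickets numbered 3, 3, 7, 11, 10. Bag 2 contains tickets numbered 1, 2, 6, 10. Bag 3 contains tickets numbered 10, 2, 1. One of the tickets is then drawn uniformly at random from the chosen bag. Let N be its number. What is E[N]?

E[N | bag 1] = (3+3+7+11+10)/5 = 34/5.
E[N | bag 2] = (1+2+6+10)/4 = 19/4.
E[N | bag 3] = (10+2+1)/3 = 13/3.
E[N] = (1/7)·(34/5) + (3/7)·(19/4) + (3/7)·(13/3) = 681/140.

681/140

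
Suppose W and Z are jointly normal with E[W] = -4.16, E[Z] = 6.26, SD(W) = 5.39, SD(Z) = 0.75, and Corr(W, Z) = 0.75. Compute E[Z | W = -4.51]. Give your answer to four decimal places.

6.2235

E[Z | W=x] = μ_Z + ρ(σ_Z/σ_W)(x − μ_W) for jointly normal variables.
E[Z | W=-4.51] = 6.26 + (0.75)·(0.75/5.39)·(-4.51 − (-4.16)) = 6.26 + (0.10436)·(-0.35) = 6.2235.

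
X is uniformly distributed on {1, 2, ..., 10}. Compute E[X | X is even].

6

Given X is even, X is equally likely to be any of {2, 4, 6, 8, 10}.
E[X | X is even] = (2 + 4 + 6 + 8 + 10) / 5 = 6.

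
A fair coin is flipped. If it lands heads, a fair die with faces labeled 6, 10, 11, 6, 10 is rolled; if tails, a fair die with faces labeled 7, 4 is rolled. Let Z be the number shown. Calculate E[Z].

E[Z | heads] = (6+10+11+6+10)/5 = 43/5.
E[Z | tails] = (7+4)/2 = 11/2.
By the law of total expectation,
E[Z] = (1/2)·(43/5) + (1/2)·(11/2) = 141/20.

141/20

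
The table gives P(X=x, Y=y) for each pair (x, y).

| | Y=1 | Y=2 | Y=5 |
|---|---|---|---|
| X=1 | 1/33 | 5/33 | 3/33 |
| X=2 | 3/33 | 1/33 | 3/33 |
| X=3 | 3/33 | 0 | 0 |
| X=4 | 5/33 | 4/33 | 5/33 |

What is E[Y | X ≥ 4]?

19/7

P(X ≥ 4) = 14/33.
Σ Y·P over the event = 1·(5/33) + 2·(4/33) + 5·(5/33) = 38/33.
E[Y | X ≥ 4] = (38/33) / (14/33) = 19/7.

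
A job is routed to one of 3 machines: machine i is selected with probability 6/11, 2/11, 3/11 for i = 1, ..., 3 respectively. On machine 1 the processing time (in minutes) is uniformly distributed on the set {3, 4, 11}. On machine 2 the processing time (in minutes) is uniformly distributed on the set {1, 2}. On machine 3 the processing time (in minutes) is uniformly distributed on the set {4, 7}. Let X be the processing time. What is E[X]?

E[X | machine 1] = (3+4+11)/3 = 6.
E[X | machine 2] = (1+2)/2 = 3/2.
E[X | machine 3] = (4+7)/2 = 11/2.
E[X] = (6/11)·(6) + (2/11)·(3/2) + (3/11)·(11/2) = 111/22.

111/22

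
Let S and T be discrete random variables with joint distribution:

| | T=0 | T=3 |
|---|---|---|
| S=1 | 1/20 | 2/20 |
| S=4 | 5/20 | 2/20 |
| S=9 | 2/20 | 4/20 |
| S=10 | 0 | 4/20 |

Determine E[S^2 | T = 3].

379/6

P(T = 3) = 3/5.
Σ S^2·P over the event = 1·(2/20) + 16·(2/20) + 81·(4/20) + 100·(4/20) = 379/10.
E[S^2 | T = 3] = (379/10) / (3/5) = 379/6.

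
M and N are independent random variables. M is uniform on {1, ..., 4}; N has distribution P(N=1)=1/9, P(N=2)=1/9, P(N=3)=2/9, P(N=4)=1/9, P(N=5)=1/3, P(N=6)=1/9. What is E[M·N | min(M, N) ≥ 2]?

P(min(M, N) ≥ 2) = 2/3.
Summing MN·P(x,y) over outcomes with min(M, N) ≥ 2 gives 33/4.
E[M·N | min(M, N) ≥ 2] = (33/4) / (2/3) = 99/8.

99/8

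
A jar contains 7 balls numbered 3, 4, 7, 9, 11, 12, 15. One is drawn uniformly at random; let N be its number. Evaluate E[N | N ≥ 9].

47/4

P(N ≥ 9) = 4/7.
Σ over the event: 9·1/7 + 11·1/7 + 12·1/7 + 15·1/7 = 47/7.
E[N | N ≥ 9] = (47/7) / (4/7) = 47/4.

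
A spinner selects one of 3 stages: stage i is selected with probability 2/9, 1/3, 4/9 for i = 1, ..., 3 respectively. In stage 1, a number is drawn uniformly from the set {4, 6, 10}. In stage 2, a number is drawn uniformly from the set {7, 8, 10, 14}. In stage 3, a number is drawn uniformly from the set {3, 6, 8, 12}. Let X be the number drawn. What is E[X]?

859/108

E[X | stage 1] = (4+6+10)/3 = 20/3.
E[X | stage 2] = (7+8+10+14)/4 = 39/4.
E[X | stage 3] = (3+6+8+12)/4 = 29/4.
E[X] = (2/9)·(20/3) + (1/3)·(39/4) + (4/9)·(29/4) = 859/108.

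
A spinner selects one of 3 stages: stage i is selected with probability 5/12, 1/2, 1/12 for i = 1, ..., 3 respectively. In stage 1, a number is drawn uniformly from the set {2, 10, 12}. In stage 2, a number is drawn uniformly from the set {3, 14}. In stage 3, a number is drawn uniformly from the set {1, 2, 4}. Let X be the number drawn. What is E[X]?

E[X | stage 1] = (2+10+12)/3 = 8.
E[X | stage 2] = (3+14)/2 = 17/2.
E[X | stage 3] = (1+2+4)/3 = 7/3.
E[X] = (5/12)·(8) + (1/2)·(17/2) + (1/12)·(7/3) = 70/9.

70/9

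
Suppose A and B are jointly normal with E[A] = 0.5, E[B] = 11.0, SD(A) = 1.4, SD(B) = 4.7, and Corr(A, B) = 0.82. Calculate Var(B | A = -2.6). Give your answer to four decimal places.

7.2367

For a bivariate normal, Var(B | A=x) = σ_B²(1 − ρ²).
Var(B | A=-2.6) = (4.7)²·(1 − (0.82)²) = 22.09·0.3276 = 7.2367.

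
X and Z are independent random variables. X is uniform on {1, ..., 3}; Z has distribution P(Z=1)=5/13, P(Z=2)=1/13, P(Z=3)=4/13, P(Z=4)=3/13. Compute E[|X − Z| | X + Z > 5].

P(X + Z > 5) = 10/39.
Summing |X−Z|·P(x,y) over outcomes with X + Z > 5 gives 3/13.
E[|X − Z| | X + Z > 5] = (3/13) / (10/39) = 9/10.

9/10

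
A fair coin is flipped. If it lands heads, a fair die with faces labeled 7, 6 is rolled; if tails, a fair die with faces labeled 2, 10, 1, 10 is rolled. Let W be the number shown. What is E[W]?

49/8

E[W | heads] = (7+6)/2 = 13/2.
E[W | tails] = (2+10+1+10)/4 = 23/4.
By the law of total expectation,
E[W] = (1/2)·(13/2) + (1/2)·(23/4) = 49/8.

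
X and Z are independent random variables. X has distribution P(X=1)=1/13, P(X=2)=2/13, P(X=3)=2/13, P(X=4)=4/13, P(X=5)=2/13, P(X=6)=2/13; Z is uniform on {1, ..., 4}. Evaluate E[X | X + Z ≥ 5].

179/43

P(X + Z ≥ 5) = 43/52.
Summing X·P(x,y) over outcomes with X + Z ≥ 5 gives 179/52.
E[X | X + Z ≥ 5] = (179/52) / (43/52) = 179/43.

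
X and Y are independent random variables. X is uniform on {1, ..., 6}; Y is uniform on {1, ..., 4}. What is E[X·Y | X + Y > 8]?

Outcomes with X + Y > 8: (5,4), (6,3), (6,4), each with probability 1/24.
E[X·Y | X + Y > 8] = (20 + 18 + 24) / 3 = 62/3.

62/3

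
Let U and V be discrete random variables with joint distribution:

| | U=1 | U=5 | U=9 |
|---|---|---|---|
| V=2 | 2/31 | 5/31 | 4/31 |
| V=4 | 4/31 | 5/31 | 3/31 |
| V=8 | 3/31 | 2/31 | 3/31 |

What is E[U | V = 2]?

63/11

P(V = 2) = 11/31.
Summing U·P(U=x,V=y) over the conditioning event gives 63/31.
E[U | V = 2] = (63/31) / (11/31) = 63/11.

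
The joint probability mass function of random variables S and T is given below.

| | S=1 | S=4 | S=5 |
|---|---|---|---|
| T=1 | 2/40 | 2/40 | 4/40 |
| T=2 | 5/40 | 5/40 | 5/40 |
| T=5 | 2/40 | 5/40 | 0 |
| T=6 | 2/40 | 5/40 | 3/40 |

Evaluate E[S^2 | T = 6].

P(T = 6) = 1/4.
Summing S^2·P(S=x,T=y) over the conditioning event gives 157/40.
E[S^2 | T = 6] = (157/40) / (1/4) = 157/10.

157/10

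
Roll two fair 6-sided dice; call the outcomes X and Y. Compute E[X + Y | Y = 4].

15/2

Outcomes with Y = 4: (1,4), (2,4), (3,4), (4,4), (5,4), (6,4), each with probability 1/36.
E[X + Y | Y = 4] = (5 + 6 + 7 + 8 + 9 + 10) / 6 = 15/2.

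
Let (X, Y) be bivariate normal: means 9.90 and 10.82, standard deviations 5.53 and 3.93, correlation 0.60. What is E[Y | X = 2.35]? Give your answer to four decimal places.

E[Y | X=x] = μ_Y + ρ(σ_Y/σ_X)(x − μ_X) for jointly normal variables.
E[Y | X=2.35] = 10.82 + (0.60)·(3.93/5.53)·(2.35 − (9.90)) = 10.82 + (0.4264)·(-7.55) = 7.6007.

7.6007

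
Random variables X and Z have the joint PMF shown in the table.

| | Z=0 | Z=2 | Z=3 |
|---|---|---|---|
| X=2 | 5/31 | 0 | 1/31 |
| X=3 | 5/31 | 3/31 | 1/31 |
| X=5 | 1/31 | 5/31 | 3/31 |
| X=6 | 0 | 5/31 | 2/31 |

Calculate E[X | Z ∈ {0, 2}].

P(Z ∈ {0, 2}) = 24/31.
Σ X·P over the event = 2·(5/31) + 3·(5/31) + 3·(3/31) + 5·(1/31) + 5·(5/31) + 6·(5/31) = 94/31.
E[X | Z ∈ {0, 2}] = (94/31) / (24/31) = 47/12.

47/12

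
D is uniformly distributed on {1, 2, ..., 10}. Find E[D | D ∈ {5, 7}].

6

P(D ∈ {5, 7}) = 1/5.
Σ over the event: 5·1/10 + 7·1/10 = 6/5.
E[D | D ∈ {5, 7}] = (6/5) / (1/5) = 6.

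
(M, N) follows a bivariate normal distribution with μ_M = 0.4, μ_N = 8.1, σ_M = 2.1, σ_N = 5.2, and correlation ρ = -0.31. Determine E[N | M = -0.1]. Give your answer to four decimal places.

E[N | M=x] = μ_N + ρ(σ_N/σ_M)(x − μ_M) for jointly normal variables.
E[N | M=-0.1] = 8.1 + (-0.31)·(5.2/2.1)·(-0.1 − (0.4)) = 8.1 + (-0.76762)·(-0.5) = 8.4838.

8.4838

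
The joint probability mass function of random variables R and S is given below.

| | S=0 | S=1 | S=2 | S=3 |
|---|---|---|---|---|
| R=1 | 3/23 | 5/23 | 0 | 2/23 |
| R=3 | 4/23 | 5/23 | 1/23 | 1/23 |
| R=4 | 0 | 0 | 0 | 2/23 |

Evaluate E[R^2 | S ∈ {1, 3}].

P(S ∈ {1, 3}) = 15/23.
Σ R^2·P over the event = 1·(5/23) + 1·(2/23) + 9·(5/23) + 9·(1/23) + 16·(2/23) = 93/23.
E[R^2 | S ∈ {1, 3}] = (93/23) / (15/23) = 31/5.

31/5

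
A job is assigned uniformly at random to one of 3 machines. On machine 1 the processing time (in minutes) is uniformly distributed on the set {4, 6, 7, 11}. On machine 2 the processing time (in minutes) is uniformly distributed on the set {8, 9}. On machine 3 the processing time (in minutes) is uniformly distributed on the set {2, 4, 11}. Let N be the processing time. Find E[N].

127/18

E[N | machine 1] = (4+6+7+11)/4 = 7.
E[N | machine 2] = (8+9)/2 = 17/2.
E[N | machine 3] = (2+4+11)/3 = 17/3.
E[N] = (1/3)·(7) + (1/3)·(17/2) + (1/3)·(17/3) = 127/18.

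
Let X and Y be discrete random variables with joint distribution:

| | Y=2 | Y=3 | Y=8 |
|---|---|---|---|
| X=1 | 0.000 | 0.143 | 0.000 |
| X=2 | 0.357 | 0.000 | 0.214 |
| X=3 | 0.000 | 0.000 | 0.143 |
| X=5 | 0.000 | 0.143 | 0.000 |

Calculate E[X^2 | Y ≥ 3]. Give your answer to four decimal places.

P(Y ≥ 3) = 0.643.
Σ X^2·P over the event = 1·(0.143) + 4·(0.214) + 9·(0.143) + 25·(0.143) = 5.861.
E[X^2 | Y ≥ 3] = (5.861) / (0.643) = 9.1151.

9.1151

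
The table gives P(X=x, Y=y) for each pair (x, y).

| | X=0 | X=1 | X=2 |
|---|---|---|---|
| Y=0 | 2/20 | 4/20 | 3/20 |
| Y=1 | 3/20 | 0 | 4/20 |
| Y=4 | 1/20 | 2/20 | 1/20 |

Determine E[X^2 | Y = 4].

P(Y = 4) = 1/5.
Σ X^2·P over the event = 0·(1/20) + 1·(2/20) + 4·(1/20) = 3/10.
E[X^2 | Y = 4] = (3/10) / (1/5) = 3/2.

3/2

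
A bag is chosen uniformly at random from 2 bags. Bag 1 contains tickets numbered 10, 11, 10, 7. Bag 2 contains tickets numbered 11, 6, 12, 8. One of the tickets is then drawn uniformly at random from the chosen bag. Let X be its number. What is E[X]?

E[X | bag 1] = (10+11+10+7)/4 = 19/2.
E[X | bag 2] = (11+6+12+8)/4 = 37/4.
By the law of total expectation,
E[X] = (1/2)·(19/2) + (1/2)·(37/4) = 75/8.

75/8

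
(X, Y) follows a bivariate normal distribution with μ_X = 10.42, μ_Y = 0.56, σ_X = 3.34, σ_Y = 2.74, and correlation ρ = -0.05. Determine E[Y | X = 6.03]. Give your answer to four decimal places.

The regression of Y on X has slope ρ·σ_Y/σ_X and passes through (μ_X, μ_Y).
E[Y | X=6.03] = 0.56 + (-0.05)·(2.74/3.34)·(6.03 − (10.42)) = 0.56 + (-0.041018)·(-4.39) = 0.7401.

0.7401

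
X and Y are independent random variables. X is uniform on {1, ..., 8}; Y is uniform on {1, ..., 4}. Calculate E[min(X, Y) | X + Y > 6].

49/18

P(X + Y > 6) = 9/16.
Summing min(X,Y)·P(x,y) over outcomes with X + Y > 6 gives 49/32.
E[min(X, Y) | X + Y > 6] = (49/32) / (9/16) = 49/18.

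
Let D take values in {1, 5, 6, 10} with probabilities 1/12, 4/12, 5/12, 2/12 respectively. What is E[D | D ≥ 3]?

70/11

P(D ≥ 3) = 11/12.
Σ over the event: 5·1/3 + 6·5/12 + 10·1/6 = 35/6.
E[D | D ≥ 3] = (35/6) / (11/12) = 70/11.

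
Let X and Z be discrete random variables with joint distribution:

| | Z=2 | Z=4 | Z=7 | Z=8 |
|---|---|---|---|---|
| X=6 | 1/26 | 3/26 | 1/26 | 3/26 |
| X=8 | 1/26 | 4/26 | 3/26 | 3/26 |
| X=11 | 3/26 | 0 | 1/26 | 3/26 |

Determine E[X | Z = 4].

50/7

P(Z = 4) = 7/26.
Σ X·P over the event = 6·(3/26) + 8·(4/26) = 25/13.
E[X | Z = 4] = (25/13) / (7/26) = 50/7.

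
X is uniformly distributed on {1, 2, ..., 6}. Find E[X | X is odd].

3

Given X is odd, X is equally likely to be any of {1, 3, 5}.
E[X | X is odd] = (1 + 3 + 5) / 3 = 3.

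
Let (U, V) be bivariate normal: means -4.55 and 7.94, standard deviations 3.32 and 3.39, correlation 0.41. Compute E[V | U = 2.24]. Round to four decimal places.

10.7826

For a bivariate normal, E[V | U=x] = μ_V + ρ·(σ_V/σ_U)·(x − μ_U).
E[V | U=2.24] = 7.94 + (0.41)·(3.39/3.32)·(2.24 − (-4.55)) = 7.94 + (0.41864)·(6.79) = 10.7826.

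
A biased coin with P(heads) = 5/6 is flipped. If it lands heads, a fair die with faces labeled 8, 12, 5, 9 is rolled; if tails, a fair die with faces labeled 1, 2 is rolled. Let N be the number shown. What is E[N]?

22/3

E[N | heads] = (8+12+5+9)/4 = 17/2.
E[N | tails] = (1+2)/2 = 3/2.
By the law of total expectation,
E[N] = (5/6)·(17/2) + (1/6)·(3/2) = 22/3.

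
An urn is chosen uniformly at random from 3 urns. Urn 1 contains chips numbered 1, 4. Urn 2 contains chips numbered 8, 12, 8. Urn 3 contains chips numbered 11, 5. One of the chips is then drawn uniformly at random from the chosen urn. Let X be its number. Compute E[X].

119/18

E[X | urn 1] = (1+4)/2 = 5/2.
E[X | urn 2] = (8+12+8)/3 = 28/3.
E[X | urn 3] = (11+5)/2 = 8.
E[X] = (1/3)·(5/2) + (1/3)·(28/3) + (1/3)·(8) = 119/18.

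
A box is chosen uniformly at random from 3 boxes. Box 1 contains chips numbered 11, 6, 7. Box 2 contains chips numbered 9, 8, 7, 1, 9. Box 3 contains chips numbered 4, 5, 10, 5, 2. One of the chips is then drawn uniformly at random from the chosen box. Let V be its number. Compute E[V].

E[V | box 1] = (11+6+7)/3 = 8.
E[V | box 2] = (9+8+7+1+9)/5 = 34/5.
E[V | box 3] = (4+5+10+5+2)/5 = 26/5.
By the law of total expectation,
E[V] = (1/3)·(8) + (1/3)·(34/5) + (1/3)·(26/5) = 20/3.

20/3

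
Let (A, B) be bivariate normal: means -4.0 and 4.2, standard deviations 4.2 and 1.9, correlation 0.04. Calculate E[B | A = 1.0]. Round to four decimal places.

E[B | A=x] = μ_B + ρ(σ_B/σ_A)(x − μ_A) for jointly normal variables.
E[B | A=1.0] = 4.2 + (0.04)·(1.9/4.2)·(1.0 − (-4.0)) = 4.2 + (0.018095)·(5) = 4.2905.

4.2905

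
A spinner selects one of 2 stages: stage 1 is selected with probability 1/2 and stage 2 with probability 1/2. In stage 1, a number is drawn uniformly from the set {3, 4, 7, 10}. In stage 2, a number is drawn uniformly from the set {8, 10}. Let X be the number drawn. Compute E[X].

E[X | stage 1] = (3+4+7+10)/4 = 6.
E[X | stage 2] = (8+10)/2 = 9.
By the law of total expectation,
E[X] = (1/2)·(6) + (1/2)·(9) = 15/2.

15/2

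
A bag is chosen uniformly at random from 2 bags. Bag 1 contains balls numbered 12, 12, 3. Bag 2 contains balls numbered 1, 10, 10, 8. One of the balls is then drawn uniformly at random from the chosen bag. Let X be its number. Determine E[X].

E[X | bag 1] = (12+12+3)/3 = 9.
E[X | bag 2] = (1+10+10+8)/4 = 29/4.
E[X] = (1/2)·(9) + (1/2)·(29/4) = 65/8.

65/8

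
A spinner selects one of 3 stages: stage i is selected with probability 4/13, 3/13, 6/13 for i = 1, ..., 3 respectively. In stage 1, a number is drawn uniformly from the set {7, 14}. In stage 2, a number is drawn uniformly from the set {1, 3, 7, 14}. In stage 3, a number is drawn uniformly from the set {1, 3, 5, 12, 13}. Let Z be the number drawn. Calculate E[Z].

2031/260

E[Z | stage 1] = (7+14)/2 = 21/2.
E[Z | stage 2] = (1+3+7+14)/4 = 25/4.
E[Z | stage 3] = (1+3+5+12+13)/5 = 34/5.
E[Z] = (4/13)·(21/2) + (3/13)·(25/4) + (6/13)·(34/5) = 2031/260.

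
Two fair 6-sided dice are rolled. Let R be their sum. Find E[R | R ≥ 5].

116/15

P(R ≥ 5) = 5/6.
Σ over the event: 5·1/9 + 6·5/36 + 7·1/6 + 8·5/36 + 9·1/9 + 10·1/12 + 11·1/18 + 12·1/36 = 58/9.
E[R | R ≥ 5] = (58/9) / (5/6) = 116/15.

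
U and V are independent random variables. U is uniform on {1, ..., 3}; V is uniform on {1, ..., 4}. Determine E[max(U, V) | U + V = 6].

P(U + V = 6) = 1/6.
Summing max(U,V)·P(x,y) over outcomes with U + V = 6 gives 7/12.
E[max(U, V) | U + V = 6] = (7/12) / (1/6) = 7/2.

7/2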